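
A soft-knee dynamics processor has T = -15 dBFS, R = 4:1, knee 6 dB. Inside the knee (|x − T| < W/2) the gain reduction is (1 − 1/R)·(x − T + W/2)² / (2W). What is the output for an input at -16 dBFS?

-16.25 dBFS

x − T + W/2 = -16 − (-15) + 3 = 2.
GR = (1 − 1/4) × 2² / 12 = 0.75 × 4 / 12 = 0.25 dB.
Output = -16 − 0.25 = -16.25 dBFS.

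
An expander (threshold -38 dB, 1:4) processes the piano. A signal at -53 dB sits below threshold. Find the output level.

-98 dB

Undershoot = (-38) − (-53) = 15 dB.
At 1:4, that expands to 60 dB under threshold.
Output = -38 − 60 = -98 dB.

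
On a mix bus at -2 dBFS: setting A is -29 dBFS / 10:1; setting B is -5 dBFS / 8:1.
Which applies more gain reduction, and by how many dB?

A, by 21.675 dB

A: 27 dB over, compressed to 2.7 dB over, so 24.3 dB of GR.
B: 3 dB over, compressed to 0.375 dB over, so 2.625 dB of GR.
Difference: 21.675 dB in favour of A.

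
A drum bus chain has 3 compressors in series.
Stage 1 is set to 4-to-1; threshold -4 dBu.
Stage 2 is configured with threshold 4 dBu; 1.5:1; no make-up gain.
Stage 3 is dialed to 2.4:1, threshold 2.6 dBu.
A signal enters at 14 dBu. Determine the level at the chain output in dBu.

0.5 dBu

Stage 1: overshoot 18 dB → 18/4 = 4.5 dB → 0.5 dBu.
Stage 2: below threshold (0.5 ≤ 4); passes unchanged; output 0.5 dBu.
Stage 3: 0.5 dBu ≤ 2.6 dBu, so stage 3 doesn't engage; output 0.5 dBu.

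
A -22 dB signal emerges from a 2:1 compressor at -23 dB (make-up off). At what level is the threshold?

-24 dB

Input is 2 dB above T (since output overshoot × R = input overshoot: (-23 − T)·2 = -22 − T gives T = -24 dB).
Check: -24 + (-22 − (-24))/2 = -24 + 1 = -23 dB. ✓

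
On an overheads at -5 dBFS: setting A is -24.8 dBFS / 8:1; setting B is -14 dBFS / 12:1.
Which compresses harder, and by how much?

A: overshoot 19.8 dB → output overshoot 2.475 dB → GR 17.325 dB.
B: overshoot 9 dB → output overshoot 0.75 dB → GR 8.25 dB.
A reduces 9.075 dB more.

A, by 9.075 dB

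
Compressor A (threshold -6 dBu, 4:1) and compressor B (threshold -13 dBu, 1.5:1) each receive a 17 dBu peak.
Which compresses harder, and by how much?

A, by 7.25 dB

A: overshoot 23 dB → output overshoot 5.75 dB → GR 17.25 dB.
B: overshoot 30 dB → output overshoot 20 dB → GR 10 dB.
A reduces 7.25 dB more.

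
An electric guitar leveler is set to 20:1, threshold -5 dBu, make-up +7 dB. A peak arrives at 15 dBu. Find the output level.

3 dBu

The input is 20 dB above the -5 dBu threshold.
At 20:1 the overshoot is divided by 20, leaving 1 dB above threshold.
So the level is -5 + 1 = -4 dBu; make-up adds 7 dB, giving 3 dBu.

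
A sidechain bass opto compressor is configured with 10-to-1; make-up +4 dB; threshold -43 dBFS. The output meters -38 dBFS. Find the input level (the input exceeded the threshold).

-33 dBFS

Remove make-up: -38 − 4 = -42 dBFS.
The compressed level sits -42 − (-43) = 1 dB over threshold.
Undo the ratio: input overshoot = 1 × 10 = 10 dB, giving input = -33 dBFS.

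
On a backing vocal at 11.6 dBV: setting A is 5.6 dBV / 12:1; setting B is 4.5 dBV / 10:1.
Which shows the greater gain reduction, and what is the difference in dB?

A: GR = 6 − 6/12 = 5.5 dB.
B: GR = 7.1 − 7.1/10 = 6.39 dB.
B reduces 0.89 dB more.

B, by 0.89 dB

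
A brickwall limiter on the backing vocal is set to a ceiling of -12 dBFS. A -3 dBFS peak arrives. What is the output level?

A brickwall limiter is an ∞:1 compressor: any input above the ceiling is clamped to -12 dBFS.

-12 dBFS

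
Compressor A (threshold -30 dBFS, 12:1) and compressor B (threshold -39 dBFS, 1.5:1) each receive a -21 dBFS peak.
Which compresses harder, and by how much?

A, by 2.25 dB

A: GR = 9 − 9/12 = 8.25 dB.
B: GR = 18 − 18/1.5 = 6 dB.
A applies 2.25 dB more gain reduction.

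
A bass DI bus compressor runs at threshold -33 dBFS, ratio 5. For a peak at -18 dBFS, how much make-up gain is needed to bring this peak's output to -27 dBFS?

3 dB

The peak compresses to -33 + 15/5 = -30 dBFS.
To reach -27 dBFS requires -27 − (-30) = 3 dB of make-up.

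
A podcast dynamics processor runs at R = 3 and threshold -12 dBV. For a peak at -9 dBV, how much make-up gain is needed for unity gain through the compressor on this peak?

2 dB

Without make-up, output = threshold + overshoot/3 = -12 + 1 = -11 dBV.
Gap to target: 2 dB.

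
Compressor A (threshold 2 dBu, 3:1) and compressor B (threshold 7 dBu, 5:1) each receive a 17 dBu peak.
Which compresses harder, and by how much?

A, by 2 dB

A: 15 dB over, compressed to 5 dB over, so 10 dB of GR.
B: 10 dB over, compressed to 2 dB over, so 8 dB of GR.
A reduces 2 dB more.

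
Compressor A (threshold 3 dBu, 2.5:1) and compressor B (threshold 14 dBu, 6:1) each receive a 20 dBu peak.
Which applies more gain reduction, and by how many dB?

A, by 5.2 dB

A: 17 dB over, compressed to 6.8 dB over, so 10.2 dB of GR.
B: 6 dB over, compressed to 1 dB over, so 5 dB of GR.
A applies 5.2 dB more gain reduction.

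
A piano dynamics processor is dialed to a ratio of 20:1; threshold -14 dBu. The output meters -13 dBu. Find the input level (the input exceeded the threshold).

The compressed level sits -13 − (-14) = 1 dB over threshold.
Input overshoot = R × output overshoot = 20 dB → input = -14 + 20 = 6 dBu.

6 dBu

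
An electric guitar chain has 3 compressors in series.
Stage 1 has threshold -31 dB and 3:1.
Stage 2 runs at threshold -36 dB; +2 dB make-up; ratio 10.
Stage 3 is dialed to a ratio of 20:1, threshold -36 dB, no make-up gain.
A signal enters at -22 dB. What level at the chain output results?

-35.86 dB

Stage 1: -22 dB is 9 dB over -31 dB; at 3:1 that becomes 3 dB over, giving -28 dB.
Stage 2: -28 dB is 8 dB over -36 dB; at 10:1 that becomes 0.8 dB over, giving -35.2 dB; +2 dB make-up → -33.2 dB.
Stage 3: overshoot 2.8 dB → 2.8/20 = 0.14 dB → -35.86 dB.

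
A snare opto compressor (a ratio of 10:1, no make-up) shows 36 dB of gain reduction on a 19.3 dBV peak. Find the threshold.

-20.7 dBV

Let T be the threshold. Output overshoot = (input overshoot)/R, so -16.7 − T = (19.3 − T)/10.
10·(-16.7 − T) = 19.3 − T → 9·T = -167 − 19.3 = -186.3.
T = -186.3/9 = -20.7 dBV.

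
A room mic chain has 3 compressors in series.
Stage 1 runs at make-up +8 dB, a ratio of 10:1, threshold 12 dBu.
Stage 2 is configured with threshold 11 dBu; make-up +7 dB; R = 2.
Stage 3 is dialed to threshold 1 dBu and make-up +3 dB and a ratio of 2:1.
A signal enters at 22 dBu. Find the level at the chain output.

Stage 1: overshoot 10 dB → 10/10 = 1 dB → 13 dBu; +8 dB make-up → 21 dBu.
Stage 2: 10 dB above 11 dBu, reduced 2:1 to 5 dB above → 16 dBu; +7 dB make-up → 23 dBu.
Stage 3: 22 dB above 1 dBu, reduced 2:1 to 11 dB above → 12 dBu; +3 dB make-up → 15 dBu.

15 dBu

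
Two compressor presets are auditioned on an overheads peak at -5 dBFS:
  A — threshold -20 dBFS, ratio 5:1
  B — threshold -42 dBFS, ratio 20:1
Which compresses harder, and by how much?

B, by 23.15 dB

A: GR = 15 − 15/5 = 12 dB.
B: GR = 37 − 37/20 = 35.15 dB.
B applies 23.15 dB more gain reduction.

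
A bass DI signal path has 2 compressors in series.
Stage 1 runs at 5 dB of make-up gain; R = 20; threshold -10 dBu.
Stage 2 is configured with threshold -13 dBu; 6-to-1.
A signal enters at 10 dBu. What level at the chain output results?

-11.5 dBu

Stage 1: 20 dB above -10 dBu, reduced 20:1 to 1 dB above → -9 dBu; +5 dB make-up → -4 dBu.
Stage 2: overshoot 9 dB → 9/6 = 1.5 dB → -11.5 dBu.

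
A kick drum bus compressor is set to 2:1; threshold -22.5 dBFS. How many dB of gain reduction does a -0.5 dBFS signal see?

Overshoot = -0.5 − (-22.5) = 22 dB.
After 2:1 compression the overshoot becomes 22/2 = 11 dB.
So the signal is attenuated by 22 − 11 = 11 dB.

11 dB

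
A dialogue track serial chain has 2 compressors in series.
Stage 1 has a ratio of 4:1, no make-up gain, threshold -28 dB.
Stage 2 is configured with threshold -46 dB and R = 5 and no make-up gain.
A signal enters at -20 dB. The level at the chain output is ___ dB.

-42 dB

Stage 1: -20 dB is 8 dB over -28 dB; at 4:1 that becomes 2 dB over, giving -26 dB.
Stage 2: -26 dB is 20 dB over -46 dB; at 5:1 that becomes 4 dB over, giving -42 dB.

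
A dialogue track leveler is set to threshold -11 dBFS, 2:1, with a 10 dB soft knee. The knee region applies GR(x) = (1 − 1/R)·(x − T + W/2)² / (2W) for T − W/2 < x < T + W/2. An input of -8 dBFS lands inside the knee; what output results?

x − T + W/2 = -8 − (-11) + 5 = 8.
GR = (1 − 1/2) × 8² / 20 = 0.5 × 64 / 20 = 1.6 dB.
Output = -8 − 1.6 = -9.6 dBFS.

-9.6 dBFS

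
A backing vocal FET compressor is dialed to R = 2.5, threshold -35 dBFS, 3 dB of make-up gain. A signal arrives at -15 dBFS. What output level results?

-24 dBFS

-15 dBFS sits 20 dB over threshold.
2.5:1 compression reduces that to 20/2.5 = 8 dB over.
That puts the output at -27 dBFS; make-up adds 3 dB, giving -24 dBFS.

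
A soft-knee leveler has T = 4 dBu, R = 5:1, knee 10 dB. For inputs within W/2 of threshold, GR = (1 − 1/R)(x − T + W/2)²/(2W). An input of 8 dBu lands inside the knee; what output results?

x − T + W/2 = 8 − 4 + 5 = 9.
GR = (1 − 1/5) × 9² / 20 = 0.8 × 81 / 20 = 3.24 dB.
Output = 8 − 3.24 = 4.76 dBu.

4.76 dBu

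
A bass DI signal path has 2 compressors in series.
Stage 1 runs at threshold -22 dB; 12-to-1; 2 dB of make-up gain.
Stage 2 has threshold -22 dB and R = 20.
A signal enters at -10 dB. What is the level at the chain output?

Stage 1: overshoot 12 dB → 12/12 = 1 dB → -21 dB; +2 dB make-up → -19 dB.
Stage 2: 3 dB above -22 dB, reduced 20:1 to 0.15 dB above → -21.85 dB.

-21.85 dB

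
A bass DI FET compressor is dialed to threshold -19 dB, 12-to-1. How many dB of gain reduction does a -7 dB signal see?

11 dB

The signal is 12 dB above threshold.
A 12:1 ratio leaves 1 dB of that excess.
Gain reduction = 12 − 1 = 11 dB.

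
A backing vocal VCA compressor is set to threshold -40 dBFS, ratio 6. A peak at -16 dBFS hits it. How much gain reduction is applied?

20 dB

Overshoot = -16 − (-40) = 24 dB.
A 6:1 ratio leaves 4 dB of that excess.
Gain reduction = 24 − 4 = 20 dB.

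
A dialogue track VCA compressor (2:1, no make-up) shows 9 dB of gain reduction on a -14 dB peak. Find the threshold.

-32 dB

Gain reduction = -14 − (-23) = 9 dB; output overshoot = GR / (R − 1) = 9 / 1 = 9 dB.
Threshold = output − output overshoot = -23 − 9 = -32 dB.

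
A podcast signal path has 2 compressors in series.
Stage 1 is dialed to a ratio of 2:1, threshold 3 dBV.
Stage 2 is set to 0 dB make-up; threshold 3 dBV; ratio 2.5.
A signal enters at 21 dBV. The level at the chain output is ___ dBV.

Stage 1: 18 dB above 3 dBV, reduced 2:1 to 9 dB above → 12 dBV.
Stage 2: 9 dB above 3 dBV, reduced 2.5:1 to 3.6 dB above → 6.6 dBV.

6.6 dBV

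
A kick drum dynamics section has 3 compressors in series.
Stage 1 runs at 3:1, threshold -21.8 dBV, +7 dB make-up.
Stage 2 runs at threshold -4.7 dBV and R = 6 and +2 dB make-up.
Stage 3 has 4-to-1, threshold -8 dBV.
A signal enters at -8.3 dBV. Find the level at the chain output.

-8.3 dBV

Stage 1: overshoot 13.5 dB → 13.5/3 = 4.5 dB → -17.3 dBV; +7 dB make-up → -10.3 dBV.
Stage 2: -10.3 dBV ≤ -4.7 dBV, so stage 2 doesn't engage; make-up brings it to -8.3 dBV.
Stage 3: -8.3 dBV ≤ -8 dBV, so stage 3 doesn't engage; output -8.3 dBV.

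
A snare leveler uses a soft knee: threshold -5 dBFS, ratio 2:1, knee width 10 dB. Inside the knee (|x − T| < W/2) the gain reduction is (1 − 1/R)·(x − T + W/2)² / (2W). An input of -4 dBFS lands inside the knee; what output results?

x − T + W/2 = -4 − (-5) + 5 = 6.
GR = (1 − 1/2) × 6² / 20 = 0.5 × 36 / 20 = 0.9 dB.
Output = -4 − 0.9 = -4.9 dBFS.

-4.9 dBFS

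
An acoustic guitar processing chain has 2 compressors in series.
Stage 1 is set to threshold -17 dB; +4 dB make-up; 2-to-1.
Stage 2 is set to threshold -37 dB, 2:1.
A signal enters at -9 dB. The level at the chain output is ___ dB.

Stage 1: -9 dB is 8 dB over -17 dB; at 2:1 that becomes 4 dB over, giving -13 dB; +4 dB make-up → -9 dB.
Stage 2: overshoot 28 dB → 28/2 = 14 dB → -23 dB.

-23 dB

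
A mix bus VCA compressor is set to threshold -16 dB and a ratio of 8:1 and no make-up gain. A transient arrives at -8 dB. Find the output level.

-15 dB

The input is 8 dB above the -16 dB threshold.
At 8:1 the overshoot is divided by 8, leaving 1 dB above threshold.
So the level is -16 + 1 = -15 dB.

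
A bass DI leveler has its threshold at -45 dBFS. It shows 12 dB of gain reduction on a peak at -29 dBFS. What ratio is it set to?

Input overshoot = -29 − (-45) = 16 dB.
Output overshoot = 16 − 12 = 4 dB.
Ratio = input overshoot / output overshoot = 16 / 4 = 4.

4:1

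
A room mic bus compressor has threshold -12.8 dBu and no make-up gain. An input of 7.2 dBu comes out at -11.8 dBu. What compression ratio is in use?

Input overshoot = 7.2 − (-12.8) = 20 dB; output overshoot = -11.8 − (-12.8) = 1 dB.
Ratio = 20 / 1 = 20.

20:1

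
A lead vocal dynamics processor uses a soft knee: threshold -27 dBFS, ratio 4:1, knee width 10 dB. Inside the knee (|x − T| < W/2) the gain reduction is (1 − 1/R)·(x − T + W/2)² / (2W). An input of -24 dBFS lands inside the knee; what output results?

x − T + W/2 = -24 − (-27) + 5 = 8.
GR = (1 − 1/4) × 8² / 20 = 0.75 × 64 / 20 = 2.4 dB.
Output = -24 − 2.4 = -26.4 dBFS.

-26.4 dBFS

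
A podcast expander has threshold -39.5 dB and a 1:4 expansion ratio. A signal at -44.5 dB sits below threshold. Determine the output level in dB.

Undershoot = (-39.5) − (-44.5) = 5 dB.
At 1:4, that expands to 20 dB under threshold.
Output = -39.5 − 20 = -59.5 dB.

-59.5 dB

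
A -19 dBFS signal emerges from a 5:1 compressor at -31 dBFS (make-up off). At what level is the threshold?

Input is 15 dB above T (since output overshoot × R = input overshoot: (-31 − T)·5 = -19 − T gives T = -34 dBFS).
Check: -34 + (-19 − (-34))/5 = -34 + 3 = -31 dBFS. ✓

-34 dBFS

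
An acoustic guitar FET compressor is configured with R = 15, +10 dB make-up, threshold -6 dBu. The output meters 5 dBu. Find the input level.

Stripping the +10 dB make-up gives -5 dBu at the gain stage.
That's 1 dB above the -6 dBu threshold.
Input overshoot = R × output overshoot = 15 dB → input = -6 + 15 = 9 dBu.

9 dBu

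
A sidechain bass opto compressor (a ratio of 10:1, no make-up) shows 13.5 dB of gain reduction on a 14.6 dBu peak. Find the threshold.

-0.4 dBu

Input is 15 dB above T (since output overshoot × R = input overshoot: (1.1 − T)·10 = 14.6 − T gives T = -0.4 dBu).
Check: -0.4 + (14.6 − (-0.4))/10 = -0.4 + 1.5 = 1.1 dBu. ✓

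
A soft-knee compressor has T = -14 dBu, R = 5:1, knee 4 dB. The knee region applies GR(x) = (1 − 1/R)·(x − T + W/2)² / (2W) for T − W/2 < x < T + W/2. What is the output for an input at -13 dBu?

x − T + W/2 = -13 − (-14) + 2 = 3.
GR = (1 − 1/5) × 3² / 8 = 0.8 × 9 / 8 = 0.9 dB.
Output = -13 − 0.9 = -13.9 dBu.

-13.9 dBu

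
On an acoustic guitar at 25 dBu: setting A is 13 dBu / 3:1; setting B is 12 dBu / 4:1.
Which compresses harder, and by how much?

A: 12 dB over, compressed to 4 dB over, so 8 dB of GR.
B: 13 dB over, compressed to 3.25 dB over, so 9.75 dB of GR.
B reduces 1.75 dB more.

B, by 1.75 dB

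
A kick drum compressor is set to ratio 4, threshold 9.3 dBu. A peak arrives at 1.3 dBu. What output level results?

1.3 dBu is 8 dB below the 9.3 dBu threshold, so no gain reduction is applied.
Output = input = 1.3 dBu.

1.3 dBu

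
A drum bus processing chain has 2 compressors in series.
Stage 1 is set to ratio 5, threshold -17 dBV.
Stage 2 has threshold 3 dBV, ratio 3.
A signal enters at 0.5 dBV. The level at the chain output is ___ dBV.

-13.5 dBV

Stage 1: 0.5 dBV is 17.5 dB over -17 dBV; at 5:1 that becomes 3.5 dB over, giving -13.5 dBV.
Stage 2: below threshold (-13.5 ≤ 3); passes unchanged; output -13.5 dBV.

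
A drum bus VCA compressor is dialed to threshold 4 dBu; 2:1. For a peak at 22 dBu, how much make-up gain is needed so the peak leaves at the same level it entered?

9 dB

The peak compresses to 4 + 18/2 = 13 dBu.
To reach 22 dBu requires 22 − 13 = 9 dB of make-up.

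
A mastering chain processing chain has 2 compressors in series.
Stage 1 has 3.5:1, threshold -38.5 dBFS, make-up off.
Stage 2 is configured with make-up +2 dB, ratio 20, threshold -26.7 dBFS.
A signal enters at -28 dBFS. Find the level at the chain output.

-33.5 dBFS

Stage 1: overshoot 10.5 dB → 10.5/3.5 = 3 dB → -35.5 dBFS.
Stage 2: -35.5 dBFS ≤ -26.7 dBFS, so stage 2 doesn't engage; make-up brings it to -33.5 dBFS.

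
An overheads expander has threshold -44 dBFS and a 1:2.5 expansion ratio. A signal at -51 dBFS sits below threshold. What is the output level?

-61.5 dBFS

Undershoot = (-44) − (-51) = 7 dB.
At 1:2.5, that expands to 17.5 dB under threshold.
Output = -44 − 17.5 = -61.5 dBFS.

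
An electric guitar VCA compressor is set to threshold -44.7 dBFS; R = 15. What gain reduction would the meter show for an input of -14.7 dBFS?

Overshoot = -14.7 − (-44.7) = 30 dB.
After 15:1 compression the overshoot becomes 30/15 = 2 dB.
Gain reduction = 30 − 2 = 28 dB.

28 dB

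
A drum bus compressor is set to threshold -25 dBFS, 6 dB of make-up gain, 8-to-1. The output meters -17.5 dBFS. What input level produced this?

-13 dBFS

Stripping the +6 dB make-up gives -23.5 dBFS at the gain stage.
That's 1.5 dB above the -25 dBFS threshold.
Input overshoot = R × output overshoot = 12 dB → input = -25 + 12 = -13 dBFS.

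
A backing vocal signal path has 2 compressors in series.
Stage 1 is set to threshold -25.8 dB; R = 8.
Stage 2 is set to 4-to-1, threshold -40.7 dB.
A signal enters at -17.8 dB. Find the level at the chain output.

Stage 1: -17.8 dB is 8 dB over -25.8 dB; at 8:1 that becomes 1 dB over, giving -24.8 dB.
Stage 2: 15.9 dB above -40.7 dB, reduced 4:1 to 3.975 dB above → -36.725 dB.

-36.725 dB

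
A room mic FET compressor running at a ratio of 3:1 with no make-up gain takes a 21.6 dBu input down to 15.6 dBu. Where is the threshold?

12.6 dBu

Let T be the threshold. Output overshoot = (input overshoot)/R, so 15.6 − T = (21.6 − T)/3.
3·(15.6 − T) = 21.6 − T → 2·T = 46.8 − 21.6 = 25.2.
T = 25.2/2 = 12.6 dBu.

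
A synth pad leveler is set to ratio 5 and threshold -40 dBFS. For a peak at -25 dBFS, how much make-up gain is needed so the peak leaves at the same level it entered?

Without make-up, output = threshold + overshoot/5 = -40 + 3 = -37 dBFS.
Gap to target: 12 dB.

12 dB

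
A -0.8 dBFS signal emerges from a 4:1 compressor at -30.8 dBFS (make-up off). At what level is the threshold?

Gain reduction = -0.8 − (-30.8) = 30 dB; output overshoot = GR / (R − 1) = 30 / 3 = 10 dB.
Threshold = output − output overshoot = -30.8 − 10 = -40.8 dBFS.

-40.8 dBFS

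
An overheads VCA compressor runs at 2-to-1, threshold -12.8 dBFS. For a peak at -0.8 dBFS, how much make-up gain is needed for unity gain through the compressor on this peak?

Overshoot 12 dB → 12/2 = 6 dB after compression, so the compressed level is -12.8 + 6 = -6.8 dBFS.
Make-up = target − compressed = -0.8 − (-6.8) = 6 dB.

6 dB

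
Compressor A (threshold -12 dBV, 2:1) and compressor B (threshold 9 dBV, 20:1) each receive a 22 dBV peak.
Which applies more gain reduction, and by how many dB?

A, by 4.65 dB

A: GR = 34 − 34/2 = 17 dB.
B: GR = 13 − 13/20 = 12.35 dB.
Difference: 4.65 dB in favour of A.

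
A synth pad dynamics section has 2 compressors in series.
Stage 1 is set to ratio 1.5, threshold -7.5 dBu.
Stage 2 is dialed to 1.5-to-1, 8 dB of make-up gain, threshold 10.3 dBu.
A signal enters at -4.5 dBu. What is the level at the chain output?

2.5 dBu

Stage 1: 3 dB above -7.5 dBu, reduced 1.5:1 to 2 dB above → -5.5 dBu.
Stage 2: -5.5 dBu ≤ 10.3 dBu, so stage 2 doesn't engage; make-up brings it to 2.5 dBu.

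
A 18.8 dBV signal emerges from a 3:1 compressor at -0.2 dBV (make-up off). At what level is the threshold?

-9.7 dBV

Gain reduction = 18.8 − (-0.2) = 19 dB; output overshoot = GR / (R − 1) = 19 / 2 = 9.5 dB.
Threshold = output − output overshoot = -0.2 − 9.5 = -9.7 dBV.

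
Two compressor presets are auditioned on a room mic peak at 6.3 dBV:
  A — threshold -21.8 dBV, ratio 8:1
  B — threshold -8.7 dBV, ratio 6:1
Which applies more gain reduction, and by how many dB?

A: 28.1 dB over, compressed to 3.5125 dB over, so 24.5875 dB of GR.
B: 15 dB over, compressed to 2.5 dB over, so 12.5 dB of GR.
Difference: 12.0875 dB in favour of A.

A, by 12.0875 dB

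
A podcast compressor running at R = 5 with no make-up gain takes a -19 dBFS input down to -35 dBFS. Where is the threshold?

Gain reduction = -19 − (-35) = 16 dB; output overshoot = GR / (R − 1) = 16 / 4 = 4 dB.
Threshold = output − output overshoot = -35 − 4 = -39 dBFS.

-39 dBFS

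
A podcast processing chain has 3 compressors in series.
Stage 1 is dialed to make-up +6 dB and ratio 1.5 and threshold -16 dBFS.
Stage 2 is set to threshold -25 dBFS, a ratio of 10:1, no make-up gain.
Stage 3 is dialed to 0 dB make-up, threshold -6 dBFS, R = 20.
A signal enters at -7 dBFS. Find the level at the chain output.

Stage 1: 9 dB above -16 dBFS, reduced 1.5:1 to 6 dB above → -10 dBFS; +6 dB make-up → -4 dBFS.
Stage 2: 21 dB above -25 dBFS, reduced 10:1 to 2.1 dB above → -22.9 dBFS.
Stage 3: -22.9 dBFS ≤ -6 dBFS, so stage 3 doesn't engage; output -22.9 dBFS.

-22.9 dBFS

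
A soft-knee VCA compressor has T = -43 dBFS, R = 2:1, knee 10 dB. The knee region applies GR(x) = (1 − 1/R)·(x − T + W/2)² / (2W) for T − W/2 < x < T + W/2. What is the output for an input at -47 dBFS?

-47.025 dBFS

x − T + W/2 = -47 − (-43) + 5 = 1.
GR = (1 − 1/2) × 1² / 20 = 0.5 × 1 / 20 = 0.025 dB.
Output = -47 − 0.025 = -47.025 dBFS.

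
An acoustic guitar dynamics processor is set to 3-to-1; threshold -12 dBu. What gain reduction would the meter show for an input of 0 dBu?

8 dB

0 dBu exceeds the threshold by 12 dB.
After 3:1 compression the overshoot becomes 12/3 = 4 dB.
GR = overshoot in − overshoot out = 12 − 4 = 8 dB.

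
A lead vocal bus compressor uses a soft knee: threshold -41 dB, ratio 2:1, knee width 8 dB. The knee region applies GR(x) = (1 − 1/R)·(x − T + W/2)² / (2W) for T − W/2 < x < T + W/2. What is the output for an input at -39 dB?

x − T + W/2 = -39 − (-41) + 4 = 6.
GR = (1 − 1/2) × 6² / 16 = 0.5 × 36 / 16 = 1.125 dB.
Output = -39 − 1.125 = -40.125 dB.

-40.125 dB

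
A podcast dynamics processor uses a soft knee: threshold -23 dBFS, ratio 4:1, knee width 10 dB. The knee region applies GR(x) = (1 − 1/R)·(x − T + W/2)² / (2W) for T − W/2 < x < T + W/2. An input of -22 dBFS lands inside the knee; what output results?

x − T + W/2 = -22 − (-23) + 5 = 6.
GR = (1 − 1/4) × 6² / 20 = 0.75 × 36 / 20 = 1.35 dB.
Output = -22 − 1.35 = -23.35 dBFS.

-23.35 dBFS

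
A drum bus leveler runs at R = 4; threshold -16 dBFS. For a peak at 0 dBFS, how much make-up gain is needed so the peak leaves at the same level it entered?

Overshoot 16 dB → 16/4 = 4 dB after compression, so the compressed level is -16 + 4 = -12 dBFS.
Make-up = target − compressed = 0 − (-12) = 12 dB.

12 dB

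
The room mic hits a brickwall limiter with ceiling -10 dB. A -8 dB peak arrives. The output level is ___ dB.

The limiter clamps the peak to its -10 dB ceiling.

-10 dB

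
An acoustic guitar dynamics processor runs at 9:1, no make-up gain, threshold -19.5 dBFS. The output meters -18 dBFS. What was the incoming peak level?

-6 dBFS

Post-compression overshoot = -18 − (-19.5) = 1.5 dB.
Before 9:1 compression the overshoot was 1.5 × 9 = 13.5 dB, so input = -19.5 + 13.5 = -6 dBFS.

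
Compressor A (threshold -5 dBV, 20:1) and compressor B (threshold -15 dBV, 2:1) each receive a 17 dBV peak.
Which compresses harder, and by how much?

A, by 4.9 dB

A: overshoot 22 dB → output overshoot 1.1 dB → GR 20.9 dB.
B: overshoot 32 dB → output overshoot 16 dB → GR 16 dB.
Difference: 4.9 dB in favour of A.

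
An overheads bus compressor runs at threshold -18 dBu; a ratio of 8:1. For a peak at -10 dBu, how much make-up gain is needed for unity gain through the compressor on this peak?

Overshoot 8 dB → 8/8 = 1 dB after compression, so the compressed level is -18 + 1 = -17 dBu.
Make-up = target − compressed = -10 − (-17) = 7 dB.

7 dB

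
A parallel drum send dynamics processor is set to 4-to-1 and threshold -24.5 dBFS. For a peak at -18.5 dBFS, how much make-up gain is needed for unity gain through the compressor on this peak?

4.5 dB

The peak compresses to -24.5 + 6/4 = -23 dBFS.
To reach -18.5 dBFS requires -18.5 − (-23) = 4.5 dB of make-up.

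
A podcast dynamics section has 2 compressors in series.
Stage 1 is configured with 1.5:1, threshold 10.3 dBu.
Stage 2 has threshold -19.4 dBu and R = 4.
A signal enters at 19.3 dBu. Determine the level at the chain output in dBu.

Stage 1: overshoot 9 dB → 9/1.5 = 6 dB → 16.3 dBu.
Stage 2: overshoot 35.7 dB → 35.7/4 = 8.925 dB → -10.475 dBu.

-10.475 dBu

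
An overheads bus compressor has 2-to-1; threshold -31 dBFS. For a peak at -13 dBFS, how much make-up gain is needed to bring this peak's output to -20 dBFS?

The peak compresses to -31 + 18/2 = -22 dBFS.
To reach -20 dBFS requires -20 − (-22) = 2 dB of make-up.

2 dB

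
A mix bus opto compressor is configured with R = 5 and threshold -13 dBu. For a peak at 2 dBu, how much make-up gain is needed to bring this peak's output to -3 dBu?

7 dB

The peak compresses to -13 + 15/5 = -10 dBu.
To reach -3 dBu requires -3 − (-10) = 7 dB of make-up.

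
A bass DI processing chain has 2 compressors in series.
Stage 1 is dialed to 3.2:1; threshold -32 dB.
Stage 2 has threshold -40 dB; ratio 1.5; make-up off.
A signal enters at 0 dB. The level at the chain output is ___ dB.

-28 dB

Stage 1: 0 dB is 32 dB over -32 dB; at 3.2:1 that becomes 10 dB over, giving -22 dB.
Stage 2: overshoot 18 dB → 18/1.5 = 12 dB → -28 dB.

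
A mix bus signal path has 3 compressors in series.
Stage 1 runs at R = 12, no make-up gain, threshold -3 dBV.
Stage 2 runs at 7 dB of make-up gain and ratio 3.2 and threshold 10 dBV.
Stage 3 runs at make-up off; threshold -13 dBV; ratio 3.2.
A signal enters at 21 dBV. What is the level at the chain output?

-7.0625 dBV

Stage 1: 24 dB above -3 dBV, reduced 12:1 to 2 dB above → -1 dBV.
Stage 2: below threshold (-1 ≤ 10); passes unchanged; make-up brings it to 6 dBV.
Stage 3: 6 dBV is 19 dB over -13 dBV; at 3.2:1 that becomes 5.9375 dB over, giving -7.0625 dBV.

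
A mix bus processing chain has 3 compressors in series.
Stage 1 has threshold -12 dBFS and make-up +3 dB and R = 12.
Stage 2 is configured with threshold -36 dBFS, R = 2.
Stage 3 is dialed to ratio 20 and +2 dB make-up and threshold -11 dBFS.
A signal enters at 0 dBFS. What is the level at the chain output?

Stage 1: 0 dBFS is 12 dB over -12 dBFS; at 12:1 that becomes 1 dB over, giving -11 dBFS; +3 dB make-up → -8 dBFS.
Stage 2: 28 dB above -36 dBFS, reduced 2:1 to 14 dB above → -22 dBFS.
Stage 3: -22 dBFS is at or below the -11 dBFS threshold — no compression; make-up brings it to -20 dBFS.

-20 dBFS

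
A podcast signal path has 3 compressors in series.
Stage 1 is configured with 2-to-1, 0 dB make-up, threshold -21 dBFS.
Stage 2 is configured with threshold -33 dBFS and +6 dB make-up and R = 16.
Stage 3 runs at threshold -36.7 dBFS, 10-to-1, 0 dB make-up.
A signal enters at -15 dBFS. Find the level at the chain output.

-35.63625 dBFS

Stage 1: 6 dB above -21 dBFS, reduced 2:1 to 3 dB above → -18 dBFS.
Stage 2: 15 dB above -33 dBFS, reduced 16:1 to 0.9375 dB above → -32.0625 dBFS; +6 dB make-up → -26.0625 dBFS.
Stage 3: 10.6375 dB above -36.7 dBFS, reduced 10:1 to 1.06375 dB above → -35.63625 dBFS.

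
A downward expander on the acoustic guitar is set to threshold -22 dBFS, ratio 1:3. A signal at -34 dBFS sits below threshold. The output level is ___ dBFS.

-58 dBFS

The input is 12 dB below the -22 dBFS threshold.
A 1:3 expander multiplies undershoot by 3: 12 × 3 = 36 dB below threshold.
Output = -22 − 36 = -58 dBFS.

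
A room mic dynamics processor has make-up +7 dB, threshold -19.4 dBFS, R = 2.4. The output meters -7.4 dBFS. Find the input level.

Stripping the +7 dB make-up gives -14.4 dBFS at the gain stage.
Post-compression overshoot = -14.4 − (-19.4) = 5 dB.
Input overshoot = R × output overshoot = 12 dB → input = -19.4 + 12 = -7.4 dBFS.

-7.4 dBFS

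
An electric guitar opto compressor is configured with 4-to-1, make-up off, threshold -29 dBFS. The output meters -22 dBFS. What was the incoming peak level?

The compressed level sits -22 − (-29) = 7 dB over threshold.
Input overshoot = R × output overshoot = 28 dB → input = -29 + 28 = -1 dBFS.

-1 dBFS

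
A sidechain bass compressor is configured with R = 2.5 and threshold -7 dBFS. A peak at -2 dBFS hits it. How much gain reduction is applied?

Overshoot = -2 − (-7) = 5 dB.
At 2.5:1, output sits 5/2.5 = 2 dB above threshold.
Gain reduction = 5 − 2 = 3 dB.

3 dB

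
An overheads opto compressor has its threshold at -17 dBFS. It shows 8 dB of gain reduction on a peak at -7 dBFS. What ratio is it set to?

5:1

Input overshoot = -7 − (-17) = 10 dB.
Output overshoot = 10 − 8 = 2 dB.
Ratio = input overshoot / output overshoot = 10 / 2 = 5.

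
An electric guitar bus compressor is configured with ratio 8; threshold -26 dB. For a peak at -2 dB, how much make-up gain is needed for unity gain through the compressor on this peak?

Without make-up, output = threshold + overshoot/8 = -26 + 3 = -23 dB.
Gap to target: 21 dB.

21 dB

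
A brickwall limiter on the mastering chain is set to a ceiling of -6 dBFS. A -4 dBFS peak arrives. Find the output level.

A brickwall limiter is an ∞:1 compressor: any input above the ceiling is clamped to -6 dBFS.

-6 dBFS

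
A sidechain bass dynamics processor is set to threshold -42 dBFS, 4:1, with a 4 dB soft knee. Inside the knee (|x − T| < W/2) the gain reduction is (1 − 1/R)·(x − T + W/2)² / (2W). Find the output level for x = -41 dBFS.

-41.84375 dBFS

x − T + W/2 = -41 − (-42) + 2 = 3.
GR = (1 − 1/4) × 3² / 8 = 0.75 × 9 / 8 = 0.84375 dB.
Output = -41 − 0.84375 = -41.84375 dBFS.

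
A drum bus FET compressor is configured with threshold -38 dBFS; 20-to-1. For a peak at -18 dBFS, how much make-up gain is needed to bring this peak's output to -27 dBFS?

10 dB

The peak compresses to -38 + 20/20 = -37 dBFS.
To reach -27 dBFS requires -27 − (-37) = 10 dB of make-up.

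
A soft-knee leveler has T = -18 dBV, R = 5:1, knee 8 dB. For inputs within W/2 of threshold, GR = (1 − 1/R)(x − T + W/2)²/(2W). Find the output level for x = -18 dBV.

x − T + W/2 = -18 − (-18) + 4 = 4.
GR = (1 − 1/5) × 4² / 16 = 0.8 × 16 / 16 = 0.8 dB.
Output = -18 − 0.8 = -18.8 dBV.

-18.8 dBV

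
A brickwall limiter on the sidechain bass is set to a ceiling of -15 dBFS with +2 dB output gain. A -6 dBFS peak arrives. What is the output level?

At ∞:1, everything above -15 dBFS is held at the ceiling.
Output gain then adds 2 dB: -15 + 2 = -13 dBFS.

-13 dBFS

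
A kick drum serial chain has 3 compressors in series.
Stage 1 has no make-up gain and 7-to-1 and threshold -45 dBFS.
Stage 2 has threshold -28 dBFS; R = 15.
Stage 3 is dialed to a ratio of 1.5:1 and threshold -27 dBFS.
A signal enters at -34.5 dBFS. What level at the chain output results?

-43.5 dBFS

Stage 1: 10.5 dB above -45 dBFS, reduced 7:1 to 1.5 dB above → -43.5 dBFS.
Stage 2: below threshold (-43.5 ≤ -28); passes unchanged; output -43.5 dBFS.
Stage 3: below threshold (-43.5 ≤ -27); passes unchanged; output -43.5 dBFS.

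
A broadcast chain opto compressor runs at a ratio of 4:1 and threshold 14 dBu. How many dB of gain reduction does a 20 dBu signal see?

Overshoot = 20 − 14 = 6 dB.
A 4:1 ratio leaves 1.5 dB of that excess.
So the signal is attenuated by 6 − 1.5 = 4.5 dB.

4.5 dB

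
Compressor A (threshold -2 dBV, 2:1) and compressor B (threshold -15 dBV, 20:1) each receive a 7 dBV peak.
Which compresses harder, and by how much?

B, by 16.4 dB

A: 9 dB over, compressed to 4.5 dB over, so 4.5 dB of GR.
B: 22 dB over, compressed to 1.1 dB over, so 20.9 dB of GR.
B applies 16.4 dB more gain reduction.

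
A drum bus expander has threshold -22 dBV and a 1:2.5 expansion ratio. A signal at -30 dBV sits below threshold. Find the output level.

Undershoot = (-22) − (-30) = 8 dB.
At 1:2.5, that expands to 20 dB under threshold.
Output = -22 − 20 = -42 dBV.

-42 dBV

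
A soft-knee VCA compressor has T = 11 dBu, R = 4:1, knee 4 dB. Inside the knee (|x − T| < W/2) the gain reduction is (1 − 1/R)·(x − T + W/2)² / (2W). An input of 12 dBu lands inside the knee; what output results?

x − T + W/2 = 12 − 11 + 2 = 3.
GR = (1 − 1/4) × 3² / 8 = 0.75 × 9 / 8 = 0.84375 dB.
Output = 12 − 0.84375 = 11.15625 dBu.

11.15625 dBu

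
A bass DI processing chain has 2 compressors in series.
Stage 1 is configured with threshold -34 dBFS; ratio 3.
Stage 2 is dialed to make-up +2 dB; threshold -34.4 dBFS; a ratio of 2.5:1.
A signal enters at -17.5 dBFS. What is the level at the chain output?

-30.04 dBFS

Stage 1: -17.5 dBFS is 16.5 dB over -34 dBFS; at 3:1 that becomes 5.5 dB over, giving -28.5 dBFS.
Stage 2: -28.5 dBFS is 5.9 dB over -34.4 dBFS; at 2.5:1 that becomes 2.36 dB over, giving -32.04 dBFS; +2 dB make-up → -30.04 dBFS.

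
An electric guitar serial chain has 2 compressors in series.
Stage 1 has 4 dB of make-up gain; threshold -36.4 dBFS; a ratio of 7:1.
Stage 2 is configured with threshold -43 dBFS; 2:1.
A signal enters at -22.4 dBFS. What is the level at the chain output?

-36.7 dBFS

Stage 1: -22.4 dBFS is 14 dB over -36.4 dBFS; at 7:1 that becomes 2 dB over, giving -34.4 dBFS; +4 dB make-up → -30.4 dBFS.
Stage 2: -30.4 dBFS is 12.6 dB over -43 dBFS; at 2:1 that becomes 6.3 dB over, giving -36.7 dBFS.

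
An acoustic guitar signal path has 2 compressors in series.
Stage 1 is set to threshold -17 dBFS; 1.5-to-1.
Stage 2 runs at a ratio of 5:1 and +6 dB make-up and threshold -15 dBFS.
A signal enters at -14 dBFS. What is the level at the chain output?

Stage 1: -14 dBFS is 3 dB over -17 dBFS; at 1.5:1 that becomes 2 dB over, giving -15 dBFS.
Stage 2: below threshold (-15 ≤ -15); passes unchanged; make-up brings it to -9 dBFS.

-9 dBFS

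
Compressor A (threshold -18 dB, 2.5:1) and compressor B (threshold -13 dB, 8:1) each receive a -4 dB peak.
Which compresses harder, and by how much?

A: 14 dB over, compressed to 5.6 dB over, so 8.4 dB of GR.
B: 9 dB over, compressed to 1.125 dB over, so 7.875 dB of GR.
A reduces 0.525 dB more.

A, by 0.525 dB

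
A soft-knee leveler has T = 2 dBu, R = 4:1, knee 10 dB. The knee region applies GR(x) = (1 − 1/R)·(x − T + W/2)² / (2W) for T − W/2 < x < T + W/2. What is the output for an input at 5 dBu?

x − T + W/2 = 5 − 2 + 5 = 8.
GR = (1 − 1/4) × 8² / 20 = 0.75 × 64 / 20 = 2.4 dB.
Output = 5 − 2.4 = 2.6 dBu.

2.6 dBu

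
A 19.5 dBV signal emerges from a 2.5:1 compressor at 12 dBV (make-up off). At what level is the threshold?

7 dBV

Let T be the threshold. Output overshoot = (input overshoot)/R, so 12 − T = (19.5 − T)/2.5.
2.5·(12 − T) = 19.5 − T → 1.5·T = 30 − 19.5 = 10.5.
T = 10.5/1.5 = 7 dBV.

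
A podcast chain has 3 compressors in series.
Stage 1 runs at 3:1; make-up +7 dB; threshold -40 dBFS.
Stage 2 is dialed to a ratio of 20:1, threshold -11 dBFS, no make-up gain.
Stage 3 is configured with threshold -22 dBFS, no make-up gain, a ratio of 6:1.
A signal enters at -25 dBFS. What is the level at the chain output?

-28 dBFS

Stage 1: -25 dBFS is 15 dB over -40 dBFS; at 3:1 that becomes 5 dB over, giving -35 dBFS; +7 dB make-up → -28 dBFS.
Stage 2: -28 dBFS is at or below the -11 dBFS threshold — no compression; output -28 dBFS.
Stage 3: -28 dBFS is at or below the -22 dBFS threshold — no compression; output -28 dBFS.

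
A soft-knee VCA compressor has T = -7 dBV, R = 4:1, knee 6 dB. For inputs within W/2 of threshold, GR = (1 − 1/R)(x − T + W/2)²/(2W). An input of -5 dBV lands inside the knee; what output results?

-6.5625 dBV

x − T + W/2 = -5 − (-7) + 3 = 5.
GR = (1 − 1/4) × 5² / 12 = 0.75 × 25 / 12 = 1.5625 dB.
Output = -5 − 1.5625 = -6.5625 dBV.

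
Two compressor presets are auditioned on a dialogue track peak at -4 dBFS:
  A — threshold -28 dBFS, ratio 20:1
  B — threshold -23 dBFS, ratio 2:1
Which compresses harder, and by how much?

A, by 13.3 dB

A: overshoot 24 dB → output overshoot 1.2 dB → GR 22.8 dB.
B: overshoot 19 dB → output overshoot 9.5 dB → GR 9.5 dB.
Difference: 13.3 dB in favour of A.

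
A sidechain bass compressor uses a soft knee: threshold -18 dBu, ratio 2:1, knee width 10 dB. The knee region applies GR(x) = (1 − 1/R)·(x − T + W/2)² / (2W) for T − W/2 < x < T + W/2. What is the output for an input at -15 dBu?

-16.6 dBu

x − T + W/2 = -15 − (-18) + 5 = 8.
GR = (1 − 1/2) × 8² / 20 = 0.5 × 64 / 20 = 1.6 dB.
Output = -15 − 1.6 = -16.6 dBu.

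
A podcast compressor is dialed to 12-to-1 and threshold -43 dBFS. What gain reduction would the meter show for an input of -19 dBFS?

Overshoot = -19 − (-43) = 24 dB.
A 12:1 ratio leaves 2 dB of that excess.
GR = overshoot in − overshoot out = 24 − 2 = 22 dB.

22 dB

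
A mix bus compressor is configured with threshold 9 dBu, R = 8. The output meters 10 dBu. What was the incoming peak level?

17 dBu

Post-compression overshoot = 10 − 9 = 1 dB.
Input overshoot = R × output overshoot = 8 dB → input = 9 + 8 = 17 dBu.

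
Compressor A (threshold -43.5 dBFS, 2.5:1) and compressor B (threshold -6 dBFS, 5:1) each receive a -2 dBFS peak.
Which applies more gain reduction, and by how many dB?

A: GR = 41.5 − 41.5/2.5 = 24.9 dB.
B: GR = 4 − 4/5 = 3.2 dB.
A applies 21.7 dB more gain reduction.

A, by 21.7 dB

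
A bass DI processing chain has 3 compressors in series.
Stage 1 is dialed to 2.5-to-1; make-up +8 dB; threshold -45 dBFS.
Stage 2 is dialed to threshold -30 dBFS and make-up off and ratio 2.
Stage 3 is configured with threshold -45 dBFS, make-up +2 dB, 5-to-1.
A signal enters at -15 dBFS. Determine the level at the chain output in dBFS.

-39.5 dBFS

Stage 1: 30 dB above -45 dBFS, reduced 2.5:1 to 12 dB above → -33 dBFS; +8 dB make-up → -25 dBFS.
Stage 2: 5 dB above -30 dBFS, reduced 2:1 to 2.5 dB above → -27.5 dBFS.
Stage 3: -27.5 dBFS is 17.5 dB over -45 dBFS; at 5:1 that becomes 3.5 dB over, giving -41.5 dBFS; +2 dB make-up → -39.5 dBFS.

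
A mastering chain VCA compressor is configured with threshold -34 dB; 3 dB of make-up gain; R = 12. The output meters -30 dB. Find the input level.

-22 dB

Stripping the +3 dB make-up gives -33 dB at the gain stage.
The compressed level sits -33 − (-34) = 1 dB over threshold.
Input overshoot = R × output overshoot = 12 dB → input = -34 + 12 = -22 dB.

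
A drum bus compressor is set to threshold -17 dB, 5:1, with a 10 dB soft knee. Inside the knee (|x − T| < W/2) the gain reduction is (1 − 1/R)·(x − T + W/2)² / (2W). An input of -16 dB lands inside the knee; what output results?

x − T + W/2 = -16 − (-17) + 5 = 6.
GR = (1 − 1/5) × 6² / 20 = 0.8 × 36 / 20 = 1.44 dB.
Output = -16 − 1.44 = -17.44 dB.

-17.44 dB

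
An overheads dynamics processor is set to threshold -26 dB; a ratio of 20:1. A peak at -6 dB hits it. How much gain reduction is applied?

Overshoot = -6 − (-26) = 20 dB.
A 20:1 ratio leaves 1 dB of that excess.
GR = overshoot in − overshoot out = 20 − 1 = 19 dB.

19 dB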